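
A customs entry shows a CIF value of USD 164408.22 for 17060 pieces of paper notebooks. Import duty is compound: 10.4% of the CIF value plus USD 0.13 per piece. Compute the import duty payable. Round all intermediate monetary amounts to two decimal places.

Import duty: USD 19316.25

Ad valorem component: 164408.22 × 10.4% = 17098.45
Specific component: 17060 × 0.13 = 2217.80
Import duty = 17098.45 + 2217.80 = 19316.25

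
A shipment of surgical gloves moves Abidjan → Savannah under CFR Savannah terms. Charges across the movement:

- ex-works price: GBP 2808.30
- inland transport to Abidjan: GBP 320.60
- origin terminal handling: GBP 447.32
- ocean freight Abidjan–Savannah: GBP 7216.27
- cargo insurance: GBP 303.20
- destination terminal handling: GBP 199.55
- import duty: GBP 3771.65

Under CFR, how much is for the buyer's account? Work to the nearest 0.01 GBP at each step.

CFR: the seller pays costs through ocean freight to the destination port, but not insurance.
Seller's account: goods 2808.30 + inland to port 320.60 + origin terminal 447.32 + freight 7216.27 = 10792.49
Buyer's account: insurance 303.20 + destination terminal 199.55 + duty 3771.65 = 4274.40

Buyer's account: GBP 4274.40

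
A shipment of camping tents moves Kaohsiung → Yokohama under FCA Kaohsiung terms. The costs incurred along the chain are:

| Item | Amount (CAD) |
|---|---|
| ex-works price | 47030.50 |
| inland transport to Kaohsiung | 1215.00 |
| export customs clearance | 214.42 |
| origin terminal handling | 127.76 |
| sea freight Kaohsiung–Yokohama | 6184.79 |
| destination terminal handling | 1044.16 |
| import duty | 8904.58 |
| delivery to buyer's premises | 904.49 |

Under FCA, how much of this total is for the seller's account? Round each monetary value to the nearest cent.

Seller's account: CAD 48459.92

FCA: the seller delivers export-cleared goods to the carrier; the buyer bears costs from that point.
Seller's account: goods 47030.50 + inland to port 1215.00 + export clearance 214.42 = 48459.92
Buyer's account: origin terminal 127.76 + freight 6184.79 + destination terminal 1044.16 + duty 8904.58 + delivery 904.49 = 17165.78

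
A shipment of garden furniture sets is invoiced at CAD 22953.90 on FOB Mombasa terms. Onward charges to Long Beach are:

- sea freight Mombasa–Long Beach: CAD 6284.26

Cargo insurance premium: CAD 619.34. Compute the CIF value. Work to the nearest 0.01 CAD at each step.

CIF = FOB price + freight + insurance
CIF = 22953.90 + 6284.26 + 619.34 = 29857.50

CIF value: CAD 29857.50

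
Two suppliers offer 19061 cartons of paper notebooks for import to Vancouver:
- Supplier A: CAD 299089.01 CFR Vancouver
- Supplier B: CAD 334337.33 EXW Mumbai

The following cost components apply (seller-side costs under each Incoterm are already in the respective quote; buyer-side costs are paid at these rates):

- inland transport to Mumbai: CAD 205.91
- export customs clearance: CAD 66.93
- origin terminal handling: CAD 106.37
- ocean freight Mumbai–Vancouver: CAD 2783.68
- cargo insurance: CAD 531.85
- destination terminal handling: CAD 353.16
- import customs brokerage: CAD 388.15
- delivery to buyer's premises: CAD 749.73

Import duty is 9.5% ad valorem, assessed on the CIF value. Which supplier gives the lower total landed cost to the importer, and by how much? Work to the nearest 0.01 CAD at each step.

Supplier A (CFR):
CIF value = CFR price + insurance = 299089.01 + 531.85 = 299620.86
Import duty = 299620.86 × 9.5% = 28463.98
Buyer bears (A): 531.85 + 353.16 + 388.15 + 749.73 = 2022.89
Landed cost (A) = invoice 299089.01 + 2022.89 + duty 28463.98 = 329575.88
Supplier B (EXW):
CIF value = EXW price + inland to port + export clearance + origin terminal + freight + insurance = 334337.33 + 205.91 + 66.93 + 106.37 + 2783.68 + 531.85 = 338032.07
Import duty = 338032.07 × 9.5% = 32113.05
Buyer bears (B): 205.91 + 66.93 + 106.37 + 2783.68 + 531.85 + 353.16 + 388.15 + 749.73 = 5185.78
Landed cost (B) = invoice 334337.33 + 5185.78 + duty 32113.05 = 371636.16
Difference = |329575.88 − 371636.16| = 42060.28

Supplier A is cheaper by CAD 42060.28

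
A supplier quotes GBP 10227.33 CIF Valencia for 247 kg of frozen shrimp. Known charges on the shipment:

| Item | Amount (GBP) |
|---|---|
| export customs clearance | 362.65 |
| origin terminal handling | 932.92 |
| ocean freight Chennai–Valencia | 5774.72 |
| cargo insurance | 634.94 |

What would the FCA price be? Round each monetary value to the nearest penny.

Not relevant to the conversion: export clearance — on the seller under both CIF and FCA; already in the CIF price and stays in the FCA price.
From CIF to FCA, the seller no longer bears: origin terminal, freight, insurance.
FCA price = 10227.33 − 932.92 − 5774.72 − 634.94 = 2884.75

FCA price: GBP 2884.75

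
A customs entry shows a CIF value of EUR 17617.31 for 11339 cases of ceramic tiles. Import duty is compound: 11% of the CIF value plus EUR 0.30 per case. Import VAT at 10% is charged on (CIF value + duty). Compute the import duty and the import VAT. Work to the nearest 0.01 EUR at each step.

Ad valorem component: 17617.31 × 11% = 1937.90
Specific component: 11339 × 0.30 = 3401.70
Import duty = 1937.90 + 3401.70 = 5339.60
VAT base = CIF + duty = 17617.31 + 5339.60 = 22956.91
Import VAT = 22956.91 × 10% = 2295.69

Import duty: EUR 5339.60; import VAT: EUR 2295.69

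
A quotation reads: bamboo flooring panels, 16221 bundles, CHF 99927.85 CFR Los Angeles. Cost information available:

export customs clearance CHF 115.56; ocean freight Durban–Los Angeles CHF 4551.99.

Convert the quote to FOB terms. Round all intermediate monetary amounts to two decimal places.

Not relevant to the conversion: export clearance — on the seller under both CFR and FOB; already in the CFR price and stays in the FOB price.
From CFR to FOB, the seller no longer bears: freight.
FOB price = 99927.85 − 4551.99 = 95375.86

FOB price: CHF 95375.86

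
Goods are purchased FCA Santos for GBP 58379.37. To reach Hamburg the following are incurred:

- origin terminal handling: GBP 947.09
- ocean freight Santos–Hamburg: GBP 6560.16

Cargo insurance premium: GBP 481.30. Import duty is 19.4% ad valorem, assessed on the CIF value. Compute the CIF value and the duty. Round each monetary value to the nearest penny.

CIF value: GBP 66367.92; import duty: GBP 12875.38

CIF = FCA price + pre-shipment costs + freight + insurance
CIF = 58379.37 + 947.09 + 6560.16 + 481.30 = 66367.92
Import duty = 66367.92 × 19.4% = 12875.38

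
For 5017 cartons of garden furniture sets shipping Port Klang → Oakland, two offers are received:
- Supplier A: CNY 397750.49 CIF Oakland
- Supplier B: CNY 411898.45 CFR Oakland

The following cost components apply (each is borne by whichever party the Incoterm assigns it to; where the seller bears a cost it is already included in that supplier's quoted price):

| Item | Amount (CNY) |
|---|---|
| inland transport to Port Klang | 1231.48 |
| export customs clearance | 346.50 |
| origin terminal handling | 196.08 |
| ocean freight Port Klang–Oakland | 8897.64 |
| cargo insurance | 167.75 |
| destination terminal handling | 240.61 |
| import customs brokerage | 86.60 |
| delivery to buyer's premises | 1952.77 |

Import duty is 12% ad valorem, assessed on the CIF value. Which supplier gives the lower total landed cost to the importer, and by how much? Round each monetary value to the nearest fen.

Supplier A (CIF):
The CIF price already equals the CIF value: 397750.49
Import duty = 397750.49 × 12% = 47730.06
Buyer bears (A): 240.61 + 86.60 + 1952.77 = 2279.98
Landed cost (A) = invoice 397750.49 + 2279.98 + duty 47730.06 = 447760.53
Supplier B (CFR):
CIF value = CFR price + insurance = 411898.45 + 167.75 = 412066.20
Import duty = 412066.20 × 12% = 49447.94
Buyer bears (B): 167.75 + 240.61 + 86.60 + 1952.77 = 2447.73
Landed cost (B) = invoice 411898.45 + 2447.73 + duty 49447.94 = 463794.12
Difference = |447760.53 − 463794.12| = 16033.59

Supplier A is cheaper by CNY 16033.59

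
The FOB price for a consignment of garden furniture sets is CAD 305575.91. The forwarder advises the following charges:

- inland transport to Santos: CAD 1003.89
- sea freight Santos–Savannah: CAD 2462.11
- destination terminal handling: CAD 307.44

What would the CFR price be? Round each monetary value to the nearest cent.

CFR price: CAD 308038.02

Not relevant to the conversion: inland to port — on the seller under both FOB and CFR; already in the FOB price and stays in the CFR price. destination terminal — on the buyer under both terms; not part of either seller's price.
From FOB to CFR, the seller additionally bears: freight.
CFR price = 305575.91 + 2462.11 = 308038.02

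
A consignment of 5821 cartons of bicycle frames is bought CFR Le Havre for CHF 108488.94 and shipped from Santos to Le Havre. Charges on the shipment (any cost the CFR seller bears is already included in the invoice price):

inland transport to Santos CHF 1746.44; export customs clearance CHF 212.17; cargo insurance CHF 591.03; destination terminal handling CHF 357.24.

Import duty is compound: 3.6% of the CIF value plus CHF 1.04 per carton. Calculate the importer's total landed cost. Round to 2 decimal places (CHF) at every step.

CFR: the seller pays costs through ocean freight to the destination port, but not insurance.
Already in the invoice (seller's account under CFR): inland to port, export clearance — exclude.
CIF value = CFR price + insurance = 108488.94 + 591.03 = 109079.97
Ad valorem component: 109079.97 × 3.6% = 3926.88
Specific component: 5821 × 1.04 = 6053.84
Import duty = 3926.88 + 6053.84 = 9980.72
Buyer bears: insurance 591.03 + destination terminal 357.24 + duty 9980.72 = 10928.99
Landed cost = invoice 108488.94 + 10928.99 = 119417.93

Total landed cost: CHF 119417.93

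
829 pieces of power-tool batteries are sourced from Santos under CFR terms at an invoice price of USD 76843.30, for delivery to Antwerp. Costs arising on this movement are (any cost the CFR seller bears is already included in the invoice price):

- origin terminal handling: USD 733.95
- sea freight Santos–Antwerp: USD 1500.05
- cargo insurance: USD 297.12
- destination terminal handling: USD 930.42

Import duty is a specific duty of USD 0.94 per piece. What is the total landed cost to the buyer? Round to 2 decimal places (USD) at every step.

CFR: the seller pays costs through ocean freight to the destination port, but not insurance.
Already in the invoice (seller's account under CFR): origin terminal, freight — exclude.
CIF value = CFR price + insurance = 76843.30 + 297.12 = 77140.42
Import duty = 829 × 0.94 = 779.26
Buyer bears: insurance 297.12 + destination terminal 930.42 + duty 779.26 = 2006.80
Landed cost = invoice 76843.30 + 2006.80 = 78850.10

Total landed cost: USD 78850.10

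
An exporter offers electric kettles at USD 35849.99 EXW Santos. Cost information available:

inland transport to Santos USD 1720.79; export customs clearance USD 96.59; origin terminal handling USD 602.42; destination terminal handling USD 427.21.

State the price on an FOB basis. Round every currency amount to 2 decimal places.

FOB price: USD 38269.79

Not relevant to the conversion: destination terminal — on the buyer under both terms; not part of either seller's price.
From EXW to FOB, the seller additionally bears: inland to port, export clearance, origin terminal.
FOB price = 35849.99 + 1720.79 + 96.59 + 602.42 = 38269.79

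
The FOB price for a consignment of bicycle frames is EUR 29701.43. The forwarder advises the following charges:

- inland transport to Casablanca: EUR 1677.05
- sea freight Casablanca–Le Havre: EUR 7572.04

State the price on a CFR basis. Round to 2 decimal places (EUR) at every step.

CFR price: EUR 37273.47

Not relevant to the conversion: inland to port — on the seller under both FOB and CFR; already in the FOB price and stays in the CFR price.
From FOB to CFR, the seller additionally bears: freight.
CFR price = 29701.43 + 7572.04 = 37273.47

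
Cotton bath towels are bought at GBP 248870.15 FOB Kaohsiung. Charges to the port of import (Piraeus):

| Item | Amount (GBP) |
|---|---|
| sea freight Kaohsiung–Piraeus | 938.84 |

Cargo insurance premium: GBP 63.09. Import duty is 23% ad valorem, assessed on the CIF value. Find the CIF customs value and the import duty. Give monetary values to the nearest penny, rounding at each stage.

CIF = FOB price + freight + insurance
CIF = 248870.15 + 938.84 + 63.09 = 249872.08
Import duty = 249872.08 × 23% = 57470.58

CIF value: GBP 249872.08; import duty: GBP 57470.58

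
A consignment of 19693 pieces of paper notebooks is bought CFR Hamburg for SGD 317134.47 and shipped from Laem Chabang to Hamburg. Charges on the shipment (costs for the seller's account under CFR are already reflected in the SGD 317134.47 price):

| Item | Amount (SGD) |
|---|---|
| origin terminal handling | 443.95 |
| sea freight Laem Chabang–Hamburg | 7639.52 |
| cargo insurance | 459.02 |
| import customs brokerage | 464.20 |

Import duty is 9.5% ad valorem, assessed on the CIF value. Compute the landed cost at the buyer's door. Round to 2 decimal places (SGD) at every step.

CFR: the seller pays costs through ocean freight to the destination port, but not insurance.
Already in the invoice (seller's account under CFR): origin terminal, freight — exclude.
CIF value = CFR price + insurance = 317134.47 + 459.02 = 317593.49
Import duty = 317593.49 × 9.5% = 30171.38
Buyer bears: insurance 459.02 + brokerage 464.20 + duty 30171.38 = 31094.60
Landed cost = invoice 317134.47 + 31094.60 = 348229.07

Total landed cost: SGD 348229.07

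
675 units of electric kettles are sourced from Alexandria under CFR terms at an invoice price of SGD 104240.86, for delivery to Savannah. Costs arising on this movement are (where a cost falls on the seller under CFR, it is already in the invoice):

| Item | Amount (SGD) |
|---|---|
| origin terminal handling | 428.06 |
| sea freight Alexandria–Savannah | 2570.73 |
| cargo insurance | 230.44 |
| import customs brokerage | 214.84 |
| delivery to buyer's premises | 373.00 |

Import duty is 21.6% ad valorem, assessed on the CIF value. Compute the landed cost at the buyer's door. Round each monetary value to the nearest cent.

CFR: the seller pays costs through ocean freight to the destination port, but not insurance.
Already in the invoice (seller's account under CFR): origin terminal, freight — exclude.
CIF value = CFR price + insurance = 104240.86 + 230.44 = 104471.30
Import duty = 104471.30 × 21.6% = 22565.80
Buyer bears: insurance 230.44 + brokerage 214.84 + delivery 373.00 + duty 22565.80 = 23384.08
Landed cost = invoice 104240.86 + 23384.08 = 127624.94

Total landed cost: SGD 127624.94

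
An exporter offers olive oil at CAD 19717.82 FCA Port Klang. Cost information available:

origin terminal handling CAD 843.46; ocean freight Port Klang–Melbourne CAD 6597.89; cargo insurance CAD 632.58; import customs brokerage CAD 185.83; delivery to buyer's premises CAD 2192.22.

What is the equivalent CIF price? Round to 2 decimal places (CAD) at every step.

CIF price: CAD 27791.75

Not relevant to the conversion: brokerage, delivery — on the buyer under both terms; not part of either seller's price.
From FCA to CIF, the seller additionally bears: origin terminal, freight, insurance.
CIF price = 19717.82 + 843.46 + 6597.89 + 632.58 = 27791.75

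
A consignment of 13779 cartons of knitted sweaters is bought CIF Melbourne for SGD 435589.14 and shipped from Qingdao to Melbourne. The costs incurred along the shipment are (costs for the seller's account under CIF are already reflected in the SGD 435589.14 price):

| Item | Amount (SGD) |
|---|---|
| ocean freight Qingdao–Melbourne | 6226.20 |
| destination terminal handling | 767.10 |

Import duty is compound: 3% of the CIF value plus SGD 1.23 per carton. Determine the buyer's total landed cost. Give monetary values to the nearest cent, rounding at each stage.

Total landed cost: SGD 466372.08

CIF: the seller pays costs through ocean freight and marine insurance to the destination port.
Already in the invoice (seller's account under CIF): freight — exclude.
The CIF price already equals the CIF value: 435589.14
Ad valorem component: 435589.14 × 3% = 13067.67
Specific component: 13779 × 1.23 = 16948.17
Import duty = 13067.67 + 16948.17 = 30015.84
Buyer bears: destination terminal 767.10 + duty 30015.84 = 30782.94
Landed cost = invoice 435589.14 + 30782.94 = 466372.08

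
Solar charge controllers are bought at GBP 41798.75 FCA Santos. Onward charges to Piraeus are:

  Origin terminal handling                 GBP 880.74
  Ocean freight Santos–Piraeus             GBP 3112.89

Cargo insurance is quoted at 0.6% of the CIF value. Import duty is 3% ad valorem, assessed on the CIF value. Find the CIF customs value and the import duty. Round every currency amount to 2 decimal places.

Let C be the CIF value. C = FCA price + pre-shipment costs + freight + 0.6% × C
C − 0.6% × C = 41798.75 + 880.74 + 3112.89
0.994 × C = 45792.38
C = 45792.38 / 0.994 = 46068.79
Insurance premium = 0.6% × 46068.79 = 276.41
Import duty = 46068.79 × 3% = 1382.06

CIF value: GBP 46068.79; import duty: GBP 1382.06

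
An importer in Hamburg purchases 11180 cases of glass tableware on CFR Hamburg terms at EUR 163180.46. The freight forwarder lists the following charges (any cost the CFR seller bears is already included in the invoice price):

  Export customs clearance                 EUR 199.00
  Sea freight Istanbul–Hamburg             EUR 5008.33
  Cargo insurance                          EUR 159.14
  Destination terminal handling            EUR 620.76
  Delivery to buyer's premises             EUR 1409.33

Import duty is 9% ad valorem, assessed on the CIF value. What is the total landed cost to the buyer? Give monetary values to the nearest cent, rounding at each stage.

Total landed cost: EUR 180070.25

CFR: the seller pays costs through ocean freight to the destination port, but not insurance.
Already in the invoice (seller's account under CFR): export clearance, freight — exclude.
CIF value = CFR price + insurance = 163180.46 + 159.14 = 163339.60
Import duty = 163339.60 × 9% = 14700.56
Buyer bears: insurance 159.14 + destination terminal 620.76 + delivery 1409.33 + duty 14700.56 = 16889.79
Landed cost = invoice 163180.46 + 16889.79 = 180070.25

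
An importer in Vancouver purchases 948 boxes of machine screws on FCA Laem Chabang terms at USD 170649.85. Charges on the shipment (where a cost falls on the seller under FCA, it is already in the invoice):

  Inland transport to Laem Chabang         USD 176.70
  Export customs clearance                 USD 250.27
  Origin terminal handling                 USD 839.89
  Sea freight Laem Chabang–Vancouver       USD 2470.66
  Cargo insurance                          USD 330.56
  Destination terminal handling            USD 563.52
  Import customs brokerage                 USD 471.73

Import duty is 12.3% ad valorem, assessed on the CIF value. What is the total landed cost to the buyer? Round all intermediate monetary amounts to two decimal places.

FCA: the seller delivers export-cleared goods to the carrier; the buyer bears costs from that point.
Already in the invoice (seller's account under FCA): inland to port, export clearance — exclude.
CIF value = FCA price + origin terminal + freight + insurance = 170649.85 + 839.89 + 2470.66 + 330.56 = 174290.96
Import duty = 174290.96 × 12.3% = 21437.79
Buyer bears: origin terminal 839.89 + freight 2470.66 + insurance 330.56 + destination terminal 563.52 + brokerage 471.73 + duty 21437.79 = 26114.15
Landed cost = invoice 170649.85 + 26114.15 = 196764.00

Total landed cost: USD 196764.00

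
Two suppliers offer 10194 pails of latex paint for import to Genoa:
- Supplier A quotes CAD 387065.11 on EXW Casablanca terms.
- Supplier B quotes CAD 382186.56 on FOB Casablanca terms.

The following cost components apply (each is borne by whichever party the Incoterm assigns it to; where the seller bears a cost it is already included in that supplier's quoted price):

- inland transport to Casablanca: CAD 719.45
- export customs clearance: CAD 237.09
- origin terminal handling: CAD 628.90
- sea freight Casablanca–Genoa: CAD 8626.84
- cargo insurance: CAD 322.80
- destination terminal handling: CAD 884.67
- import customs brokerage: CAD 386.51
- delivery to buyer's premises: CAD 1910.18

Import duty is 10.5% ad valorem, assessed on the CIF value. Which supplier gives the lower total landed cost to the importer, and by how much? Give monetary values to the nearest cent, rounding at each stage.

Supplier A (EXW):
CIF value = EXW price + inland to port + export clearance + origin terminal + freight + insurance = 387065.11 + 719.45 + 237.09 + 628.90 + 8626.84 + 322.80 = 397600.19
Import duty = 397600.19 × 10.5% = 41748.02
Buyer bears (A): 719.45 + 237.09 + 628.90 + 8626.84 + 322.80 + 884.67 + 386.51 + 1910.18 = 13716.44
Landed cost (A) = invoice 387065.11 + 13716.44 + duty 41748.02 = 442529.57
Supplier B (FOB):
CIF value = FOB price + freight + insurance = 382186.56 + 8626.84 + 322.80 = 391136.20
Import duty = 391136.20 × 10.5% = 41069.30
Buyer bears (B): 8626.84 + 322.80 + 884.67 + 386.51 + 1910.18 = 12131.00
Landed cost (B) = invoice 382186.56 + 12131.00 + duty 41069.30 = 435386.86
Difference = |442529.57 − 435386.86| = 7142.71

Supplier B is cheaper by CAD 7142.71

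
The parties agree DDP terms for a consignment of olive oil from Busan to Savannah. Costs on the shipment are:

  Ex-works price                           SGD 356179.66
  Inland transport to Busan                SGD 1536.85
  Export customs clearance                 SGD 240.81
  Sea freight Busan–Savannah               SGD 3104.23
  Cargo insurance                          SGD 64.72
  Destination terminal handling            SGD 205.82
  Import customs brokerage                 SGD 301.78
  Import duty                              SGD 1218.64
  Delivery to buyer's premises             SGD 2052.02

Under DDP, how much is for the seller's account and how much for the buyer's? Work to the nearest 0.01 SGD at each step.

Seller: SGD 364904.53; buyer: SGD 0.00

DDP: the seller bears all costs including import duty.
Seller's account: goods 356179.66 + inland to port 1536.85 + export clearance 240.81 + freight 3104.23 + insurance 64.72 + destination terminal 205.82 + brokerage 301.78 + duty 1218.64 + delivery 2052.02 = 364904.53
Buyer's account: 0.00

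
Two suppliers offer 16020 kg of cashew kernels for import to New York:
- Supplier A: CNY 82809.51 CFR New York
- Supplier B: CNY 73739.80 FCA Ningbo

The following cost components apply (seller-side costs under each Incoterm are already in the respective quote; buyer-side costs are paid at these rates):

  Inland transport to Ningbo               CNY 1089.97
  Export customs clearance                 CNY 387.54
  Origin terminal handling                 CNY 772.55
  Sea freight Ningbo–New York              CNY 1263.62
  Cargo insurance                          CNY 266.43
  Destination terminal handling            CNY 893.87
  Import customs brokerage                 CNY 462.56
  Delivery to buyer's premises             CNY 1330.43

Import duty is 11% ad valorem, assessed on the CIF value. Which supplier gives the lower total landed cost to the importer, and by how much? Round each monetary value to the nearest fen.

Supplier B is cheaper by CNY 7807.23

Supplier A (CFR):
CIF value = CFR price + insurance = 82809.51 + 266.43 = 83075.94
Import duty = 83075.94 × 11% = 9138.35
Buyer bears (A): 266.43 + 893.87 + 462.56 + 1330.43 = 2953.29
Landed cost (A) = invoice 82809.51 + 2953.29 + duty 9138.35 = 94901.15
Supplier B (FCA):
CIF value = FCA price + origin terminal + freight + insurance = 73739.80 + 772.55 + 1263.62 + 266.43 = 76042.40
Import duty = 76042.40 × 11% = 8364.66
Buyer bears (B): 772.55 + 1263.62 + 266.43 + 893.87 + 462.56 + 1330.43 = 4989.46
Landed cost (B) = invoice 73739.80 + 4989.46 + duty 8364.66 = 87093.92
Difference = |94901.15 − 87093.92| = 7807.23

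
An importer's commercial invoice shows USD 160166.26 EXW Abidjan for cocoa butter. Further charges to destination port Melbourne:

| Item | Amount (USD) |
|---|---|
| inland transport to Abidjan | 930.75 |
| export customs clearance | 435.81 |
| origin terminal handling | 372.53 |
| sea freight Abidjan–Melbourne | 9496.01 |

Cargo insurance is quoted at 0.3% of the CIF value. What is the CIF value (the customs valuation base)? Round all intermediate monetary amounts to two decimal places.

Let C be the CIF value. C = EXW price + pre-shipment costs + freight + 0.3% × C
C − 0.3% × C = 160166.26 + 930.75 + 435.81 + 372.53 + 9496.01
0.997 × C = 171401.36
C = 171401.36 / 0.997 = 171917.11
Insurance premium = 0.3% × 171917.11 = 515.75

CIF value: USD 171917.11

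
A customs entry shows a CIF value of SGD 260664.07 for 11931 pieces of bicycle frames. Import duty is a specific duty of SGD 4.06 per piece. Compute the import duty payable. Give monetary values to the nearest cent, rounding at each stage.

Import duty = 11931 × 4.06 = 48439.86

Import duty: SGD 48439.86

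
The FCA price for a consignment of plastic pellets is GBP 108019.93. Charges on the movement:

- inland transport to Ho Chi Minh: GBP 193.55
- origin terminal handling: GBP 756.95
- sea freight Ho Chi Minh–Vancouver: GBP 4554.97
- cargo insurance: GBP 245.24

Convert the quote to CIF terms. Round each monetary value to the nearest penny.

CIF price: GBP 113577.09

Not relevant to the conversion: inland to port — on the seller under both FCA and CIF; already in the FCA price and stays in the CIF price.
From FCA to CIF, the seller additionally bears: origin terminal, freight, insurance.
CIF price = 108019.93 + 756.95 + 4554.97 + 245.24 = 113577.09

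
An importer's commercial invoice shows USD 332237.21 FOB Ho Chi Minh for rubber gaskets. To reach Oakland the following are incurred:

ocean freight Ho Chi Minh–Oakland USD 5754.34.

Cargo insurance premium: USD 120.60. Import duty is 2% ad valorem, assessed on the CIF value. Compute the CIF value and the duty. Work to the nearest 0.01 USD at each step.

CIF = FOB price + freight + insurance
CIF = 332237.21 + 5754.34 + 120.60 = 338112.15
Import duty = 338112.15 × 2% = 6762.24

CIF value: USD 338112.15; import duty: USD 6762.24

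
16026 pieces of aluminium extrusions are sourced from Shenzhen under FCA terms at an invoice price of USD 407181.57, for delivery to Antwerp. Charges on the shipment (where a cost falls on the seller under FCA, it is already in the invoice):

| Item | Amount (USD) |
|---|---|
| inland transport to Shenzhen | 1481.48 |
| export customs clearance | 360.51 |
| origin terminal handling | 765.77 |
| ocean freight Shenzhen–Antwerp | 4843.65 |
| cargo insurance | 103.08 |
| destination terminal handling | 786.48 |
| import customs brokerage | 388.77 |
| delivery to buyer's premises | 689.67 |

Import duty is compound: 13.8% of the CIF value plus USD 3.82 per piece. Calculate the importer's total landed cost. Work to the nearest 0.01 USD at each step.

FCA: the seller delivers export-cleared goods to the carrier; the buyer bears costs from that point.
Already in the invoice (seller's account under FCA): inland to port, export clearance — exclude.
CIF value = FCA price + origin terminal + freight + insurance = 407181.57 + 765.77 + 4843.65 + 103.08 = 412894.07
Ad valorem component: 412894.07 × 13.8% = 56979.38
Specific component: 16026 × 3.82 = 61219.32
Import duty = 56979.38 + 61219.32 = 118198.70
Buyer bears: origin terminal 765.77 + freight 4843.65 + insurance 103.08 + destination terminal 786.48 + brokerage 388.77 + delivery 689.67 + duty 118198.70 = 125776.12
Landed cost = invoice 407181.57 + 125776.12 = 532957.69

Total landed cost: USD 532957.69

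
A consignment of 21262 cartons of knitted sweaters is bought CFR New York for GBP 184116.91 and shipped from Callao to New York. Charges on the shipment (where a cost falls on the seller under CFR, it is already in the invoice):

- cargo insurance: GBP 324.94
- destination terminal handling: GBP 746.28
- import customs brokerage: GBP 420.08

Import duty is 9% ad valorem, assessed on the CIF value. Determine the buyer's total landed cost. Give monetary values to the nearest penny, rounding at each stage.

CFR: the seller pays costs through ocean freight to the destination port, but not insurance.
CIF value = CFR price + insurance = 184116.91 + 324.94 = 184441.85
Import duty = 184441.85 × 9% = 16599.77
Buyer bears: insurance 324.94 + destination terminal 746.28 + brokerage 420.08 + duty 16599.77 = 18091.07
Landed cost = invoice 184116.91 + 18091.07 = 202207.98

Total landed cost: GBP 202207.98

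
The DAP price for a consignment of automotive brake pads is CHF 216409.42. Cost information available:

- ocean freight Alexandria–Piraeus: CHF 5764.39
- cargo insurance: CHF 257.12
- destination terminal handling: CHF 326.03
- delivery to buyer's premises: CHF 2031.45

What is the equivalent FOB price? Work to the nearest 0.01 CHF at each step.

FOB price: CHF 208030.43

From DAP to FOB, the seller no longer bears: freight, insurance, destination terminal, delivery.
FOB price = 216409.42 − 5764.39 − 257.12 − 326.03 − 2031.45 = 208030.43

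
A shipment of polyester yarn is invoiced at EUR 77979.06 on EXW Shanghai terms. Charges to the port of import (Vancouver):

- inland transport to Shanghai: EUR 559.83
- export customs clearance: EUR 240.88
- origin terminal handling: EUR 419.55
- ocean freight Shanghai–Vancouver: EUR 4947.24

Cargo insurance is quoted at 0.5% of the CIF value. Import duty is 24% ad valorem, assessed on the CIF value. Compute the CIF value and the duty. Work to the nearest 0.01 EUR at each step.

Let C be the CIF value. C = EXW price + pre-shipment costs + freight + 0.5% × C
C − 0.5% × C = 77979.06 + 559.83 + 240.88 + 419.55 + 4947.24
0.995 × C = 84146.56
C = 84146.56 / 0.995 = 84569.41
Insurance premium = 0.5% × 84569.41 = 422.85
Import duty = 84569.41 × 24% = 20296.66

CIF value: EUR 84569.41; import duty: EUR 20296.66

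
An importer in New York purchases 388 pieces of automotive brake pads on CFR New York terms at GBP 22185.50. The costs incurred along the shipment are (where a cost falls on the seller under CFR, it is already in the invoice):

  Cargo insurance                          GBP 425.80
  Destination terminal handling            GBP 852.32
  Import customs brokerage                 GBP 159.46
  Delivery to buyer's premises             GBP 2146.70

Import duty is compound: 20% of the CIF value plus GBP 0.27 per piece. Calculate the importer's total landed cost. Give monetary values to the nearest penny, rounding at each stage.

Total landed cost: GBP 30396.80

CFR: the seller pays costs through ocean freight to the destination port, but not insurance.
CIF value = CFR price + insurance = 22185.50 + 425.80 = 22611.30
Ad valorem component: 22611.30 × 20% = 4522.26
Specific component: 388 × 0.27 = 104.76
Import duty = 4522.26 + 104.76 = 4627.02
Buyer bears: insurance 425.80 + destination terminal 852.32 + brokerage 159.46 + delivery 2146.70 + duty 4627.02 = 8211.30
Landed cost = invoice 22185.50 + 8211.30 = 30396.80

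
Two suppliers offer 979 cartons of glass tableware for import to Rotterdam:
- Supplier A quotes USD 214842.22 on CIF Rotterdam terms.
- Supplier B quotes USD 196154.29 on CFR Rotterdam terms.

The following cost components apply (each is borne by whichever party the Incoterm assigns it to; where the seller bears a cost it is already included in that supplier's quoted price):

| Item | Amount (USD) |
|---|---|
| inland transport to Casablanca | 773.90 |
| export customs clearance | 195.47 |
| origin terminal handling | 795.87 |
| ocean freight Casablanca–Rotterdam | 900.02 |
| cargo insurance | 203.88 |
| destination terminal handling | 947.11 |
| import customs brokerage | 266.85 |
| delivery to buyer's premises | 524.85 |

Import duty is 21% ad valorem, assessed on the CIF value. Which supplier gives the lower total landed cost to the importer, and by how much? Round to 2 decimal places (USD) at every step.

Supplier B is cheaper by USD 22365.70

Supplier A (CIF):
The CIF price already equals the CIF value: 214842.22
Import duty = 214842.22 × 21% = 45116.87
Buyer bears (A): 947.11 + 266.85 + 524.85 = 1738.81
Landed cost (A) = invoice 214842.22 + 1738.81 + duty 45116.87 = 261697.90
Supplier B (CFR):
CIF value = CFR price + insurance = 196154.29 + 203.88 = 196358.17
Import duty = 196358.17 × 21% = 41235.22
Buyer bears (B): 203.88 + 947.11 + 266.85 + 524.85 = 1942.69
Landed cost (B) = invoice 196154.29 + 1942.69 + duty 41235.22 = 239332.20
Difference = |261697.90 − 239332.20| = 22365.70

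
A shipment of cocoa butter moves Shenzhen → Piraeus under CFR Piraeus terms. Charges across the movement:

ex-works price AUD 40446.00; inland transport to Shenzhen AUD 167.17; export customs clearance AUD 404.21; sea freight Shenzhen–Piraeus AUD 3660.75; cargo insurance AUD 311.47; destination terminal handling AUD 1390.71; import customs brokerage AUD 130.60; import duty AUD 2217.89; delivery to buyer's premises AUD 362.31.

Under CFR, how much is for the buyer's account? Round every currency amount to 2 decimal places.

CFR: the seller pays costs through ocean freight to the destination port, but not insurance.
Seller's account: goods 40446.00 + inland to port 167.17 + export clearance 404.21 + freight 3660.75 = 44678.13
Buyer's account: insurance 311.47 + destination terminal 1390.71 + brokerage 130.60 + duty 2217.89 + delivery 362.31 = 4412.98

Buyer's account: AUD 4412.98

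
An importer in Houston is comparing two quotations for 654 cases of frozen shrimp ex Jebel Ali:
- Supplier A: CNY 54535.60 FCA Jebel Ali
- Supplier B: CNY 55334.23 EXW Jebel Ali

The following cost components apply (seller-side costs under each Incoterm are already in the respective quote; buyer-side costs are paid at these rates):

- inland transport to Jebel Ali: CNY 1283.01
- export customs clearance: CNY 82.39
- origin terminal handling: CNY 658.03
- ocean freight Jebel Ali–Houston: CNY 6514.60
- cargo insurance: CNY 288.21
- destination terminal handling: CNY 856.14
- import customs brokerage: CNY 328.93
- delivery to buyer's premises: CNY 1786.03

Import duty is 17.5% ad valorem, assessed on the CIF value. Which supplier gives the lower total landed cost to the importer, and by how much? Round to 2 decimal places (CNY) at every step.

Supplier A is cheaper by CNY 2542.73

Supplier A (FCA):
CIF value = FCA price + origin terminal + freight + insurance = 54535.60 + 658.03 + 6514.60 + 288.21 = 61996.44
Import duty = 61996.44 × 17.5% = 10849.38
Buyer bears (A): 658.03 + 6514.60 + 288.21 + 856.14 + 328.93 + 1786.03 = 10431.94
Landed cost (A) = invoice 54535.60 + 10431.94 + duty 10849.38 = 75816.92
Supplier B (EXW):
CIF value = EXW price + inland to port + export clearance + origin terminal + freight + insurance = 55334.23 + 1283.01 + 82.39 + 658.03 + 6514.60 + 288.21 = 64160.47
Import duty = 64160.47 × 17.5% = 11228.08
Buyer bears (B): 1283.01 + 82.39 + 658.03 + 6514.60 + 288.21 + 856.14 + 328.93 + 1786.03 = 11797.34
Landed cost (B) = invoice 55334.23 + 11797.34 + duty 11228.08 = 78359.65
Difference = |75816.92 − 78359.65| = 2542.73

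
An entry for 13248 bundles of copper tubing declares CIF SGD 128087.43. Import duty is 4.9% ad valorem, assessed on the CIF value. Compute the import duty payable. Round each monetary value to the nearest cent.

Import duty = 128087.43 × 4.9% = 6276.28

Import duty: SGD 6276.28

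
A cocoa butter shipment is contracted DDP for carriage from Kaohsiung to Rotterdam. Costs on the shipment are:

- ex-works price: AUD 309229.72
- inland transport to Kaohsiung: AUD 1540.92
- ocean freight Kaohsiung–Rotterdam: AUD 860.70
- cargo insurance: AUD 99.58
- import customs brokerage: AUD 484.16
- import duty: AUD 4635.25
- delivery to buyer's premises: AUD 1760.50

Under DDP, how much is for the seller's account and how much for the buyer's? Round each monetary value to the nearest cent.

Seller: AUD 318610.83; buyer: AUD 0.00

DDP: the seller bears all costs including import duty.
Seller's account: goods 309229.72 + inland to port 1540.92 + freight 860.70 + insurance 99.58 + brokerage 484.16 + duty 4635.25 + delivery 1760.50 = 318610.83
Buyer's account: 0.00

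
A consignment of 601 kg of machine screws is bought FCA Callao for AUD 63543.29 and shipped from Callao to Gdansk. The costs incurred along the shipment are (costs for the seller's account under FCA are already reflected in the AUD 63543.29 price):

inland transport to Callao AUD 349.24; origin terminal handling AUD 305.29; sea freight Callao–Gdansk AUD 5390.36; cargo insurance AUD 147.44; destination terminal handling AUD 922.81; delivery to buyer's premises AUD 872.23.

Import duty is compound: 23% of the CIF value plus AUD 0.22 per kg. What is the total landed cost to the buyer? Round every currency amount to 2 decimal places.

FCA: the seller delivers export-cleared goods to the carrier; the buyer bears costs from that point.
Already in the invoice (seller's account under FCA): inland to port — exclude.
CIF value = FCA price + origin terminal + freight + insurance = 63543.29 + 305.29 + 5390.36 + 147.44 = 69386.38
Ad valorem component: 69386.38 × 23% = 15958.87
Specific component: 601 × 0.22 = 132.22
Import duty = 15958.87 + 132.22 = 16091.09
Buyer bears: origin terminal 305.29 + freight 5390.36 + insurance 147.44 + destination terminal 922.81 + delivery 872.23 + duty 16091.09 = 23729.22
Landed cost = invoice 63543.29 + 23729.22 = 87272.51

Total landed cost: AUD 87272.51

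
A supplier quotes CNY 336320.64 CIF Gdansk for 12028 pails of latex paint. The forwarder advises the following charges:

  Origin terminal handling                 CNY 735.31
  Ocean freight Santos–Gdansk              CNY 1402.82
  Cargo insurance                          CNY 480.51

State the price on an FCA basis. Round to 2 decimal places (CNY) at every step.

FCA price: CNY 333702.00

From CIF to FCA, the seller no longer bears: origin terminal, freight, insurance.
FCA price = 336320.64 − 735.31 − 1402.82 − 480.51 = 333702.00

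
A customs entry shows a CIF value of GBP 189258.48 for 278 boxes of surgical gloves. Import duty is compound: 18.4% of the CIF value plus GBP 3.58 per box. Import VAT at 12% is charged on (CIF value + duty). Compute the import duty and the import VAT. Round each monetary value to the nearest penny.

Import duty: GBP 35818.80; import VAT: GBP 27009.27

Ad valorem component: 189258.48 × 18.4% = 34823.56
Specific component: 278 × 3.58 = 995.24
Import duty = 34823.56 + 995.24 = 35818.80
VAT base = CIF + duty = 189258.48 + 35818.80 = 225077.28
Import VAT = 225077.28 × 12% = 27009.27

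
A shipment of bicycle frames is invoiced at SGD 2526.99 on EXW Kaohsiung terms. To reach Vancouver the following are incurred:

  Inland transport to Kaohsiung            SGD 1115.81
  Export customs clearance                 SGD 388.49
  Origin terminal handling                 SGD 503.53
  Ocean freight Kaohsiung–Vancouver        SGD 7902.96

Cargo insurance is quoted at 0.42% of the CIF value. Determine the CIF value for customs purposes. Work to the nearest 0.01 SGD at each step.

Let C be the CIF value. C = EXW price + pre-shipment costs + freight + 0.42% × C
C − 0.42% × C = 2526.99 + 1115.81 + 388.49 + 503.53 + 7902.96
0.9958 × C = 12437.78
C = 12437.78 / 0.9958 = 12490.24
Insurance premium = 0.42% × 12490.24 = 52.46

CIF value: SGD 12490.24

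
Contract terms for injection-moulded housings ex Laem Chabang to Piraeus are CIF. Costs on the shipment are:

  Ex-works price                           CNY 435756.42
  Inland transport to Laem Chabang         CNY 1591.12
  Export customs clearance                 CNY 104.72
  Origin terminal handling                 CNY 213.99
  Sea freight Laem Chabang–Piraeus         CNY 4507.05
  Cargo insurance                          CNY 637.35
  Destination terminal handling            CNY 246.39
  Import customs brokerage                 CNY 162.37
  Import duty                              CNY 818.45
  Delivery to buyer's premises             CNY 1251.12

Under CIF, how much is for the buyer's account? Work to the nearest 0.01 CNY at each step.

Buyer's account: CNY 2478.33

CIF: the seller pays costs through ocean freight and marine insurance to the destination port.
Seller's account: goods 435756.42 + inland to port 1591.12 + export clearance 104.72 + origin terminal 213.99 + freight 4507.05 + insurance 637.35 = 442810.65
Buyer's account: destination terminal 246.39 + brokerage 162.37 + duty 818.45 + delivery 1251.12 = 2478.33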